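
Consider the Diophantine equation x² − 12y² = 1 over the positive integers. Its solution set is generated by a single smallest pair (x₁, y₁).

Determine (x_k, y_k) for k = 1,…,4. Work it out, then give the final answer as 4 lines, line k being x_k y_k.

7 2
97 28
1351 390
18817 5432

√12 → a₀=3, period (2,6); ℓ=2 even so k=1
i=0: a=3 ⇒ p=3, q=1
i=1: a=2 ⇒ p=7, q=2
fundamental: x₁=7, y₁=2  (since 49 − 12·4 = 1)
(7+2√12)^2 = 97 + 28√12
(7+2√12)^3 = 1351 + 390√12
(7+2√12)^4 = 18817 + 5432√12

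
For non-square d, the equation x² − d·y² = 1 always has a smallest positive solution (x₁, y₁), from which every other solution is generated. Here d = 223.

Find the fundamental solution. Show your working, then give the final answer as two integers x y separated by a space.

224 15

√223 = [14; 1,13,1,28, …], period ℓ=4 (even) → k=3
a_0=14:  p_0=14·1+0=14,  q_0=14·0+1=1
…
a_2=13:  p_2=13·15+14=209,  q_2=13·1+1=14
a_3=1:  p_3=1·209+15=224,  q_3=1·14+1=15
(x₁, y₁) = (224, 15);  224² − 223·15² = 1 ✓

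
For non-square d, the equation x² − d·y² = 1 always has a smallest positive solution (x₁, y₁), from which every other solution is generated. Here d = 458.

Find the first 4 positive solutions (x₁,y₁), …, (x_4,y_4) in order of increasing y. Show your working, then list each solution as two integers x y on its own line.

22899 1070
1048728401 49003860
48029663286099 2244278779210
2199662518128033601 102783479481255720

[21; 2,2,42] for √458; ℓ=3 ⇒ convergent index 5
step 0: (21, 1)  from 21·(1,0) + (0,1)
step 1: (43, 2)  from 2·(21,1) + (1,0)
step 2: (107, 5)  from 2·(43,2) + (21,1)
step 3: (4537, 212)  from 42·(107,5) + (43,2)
step 4: (9181, 429)  from 2·(4537,212) + (107,5)
step 5: (22899, 1070)  from 2·(9181,429) + (4537,212)
(x₁, y₁) = (22899, 1070);  22899² − 458·1070² = 1 ✓
(x_2, y_2) = (22899·22899 + 458·1070·1070, 22899·1070 + 1070·22899) = (1048728401, 49003860)
(x_3, y_3) = (22899·1048728401 + 458·1070·49003860, 22899·49003860 + 1070·1048728401) = (48029663286099, 2244278779210)
(x_4, y_4) = (22899·48029663286099 + 458·1070·2244278779210, 22899·2244278779210 + 1070·48029663286099) = (2199662518128033601, 102783479481255720)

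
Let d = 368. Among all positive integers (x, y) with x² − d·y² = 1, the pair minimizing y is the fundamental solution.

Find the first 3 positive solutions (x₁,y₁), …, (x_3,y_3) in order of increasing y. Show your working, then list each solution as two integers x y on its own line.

1151 60
2649601 138120
6099380351 317952180

√368 → a₀=19, period (5,2,5,38); ℓ=4 even so k=3
k=0  a_k=19  p_k/q_k = 19/1
…
k=2  a_k=2  p_k/q_k = 211/11
k=3  a_k=5  p_k/q_k = 1151/60
→ (1151, 60).  Check: 1151²=1324801, 368·60²=1324800, difference 1.
k=2:  x_2 = 1151·1151+368·60·60 = 2649601,  y_2 = 1151·60+60·1151 = 138120
k=3:  x_3 = 1151·2649601+368·60·138120 = 6099380351,  y_3 = 1151·138120+60·2649601 = 317952180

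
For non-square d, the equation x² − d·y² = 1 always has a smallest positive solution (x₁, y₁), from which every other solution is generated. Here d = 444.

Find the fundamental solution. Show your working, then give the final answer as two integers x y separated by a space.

295 14

d=444: √d = [21; 14,42] (ℓ=2, even), read p_1/q_1
step 0: (21, 1)  from 21·(1,0) + (0,1)
step 1: (295, 14)  from 14·(21,1) + (1,0)
→ (295, 14).  Check: 295²=87025, 444·14²=87024, difference 1.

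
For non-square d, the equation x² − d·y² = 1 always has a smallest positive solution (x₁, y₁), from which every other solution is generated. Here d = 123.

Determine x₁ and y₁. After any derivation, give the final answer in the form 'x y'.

122 11

√123 = [11; 11,22, …], period ℓ=2 (even) → k=1
step 0: (11, 1)  from 11·(1,0) + (0,1)
step 1: (122, 11)  from 11·(11,1) + (1,0)
(x₁, y₁) = (122, 11);  122² − 123·11² = 1 ✓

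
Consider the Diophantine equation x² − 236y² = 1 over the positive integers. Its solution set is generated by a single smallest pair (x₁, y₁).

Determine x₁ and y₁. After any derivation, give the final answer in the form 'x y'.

561799 36570

√236 = [15; 2,1,3,5,1,6,1,5,3,1,2,30, …], period ℓ=12 (even) → k=11
k=0  a_k=15  p_k/q_k = 15/1
…
k=10  a_k=1  p_k/q_k = 203535/13249
k=11  a_k=2  p_k/q_k = 561799/36570
(x₁, y₁) = (561799, 36570);  561799² − 236·36570² = 1 ✓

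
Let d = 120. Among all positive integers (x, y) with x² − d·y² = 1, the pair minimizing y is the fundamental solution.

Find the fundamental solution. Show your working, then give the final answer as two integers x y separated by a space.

11 1

d=120: √d = [10; 1,20] (ℓ=2, even), read p_1/q_1
a_0=10:  p_0=10·1+0=10,  q_0=10·0+1=1
a_1=1:  p_1=1·10+1=11,  q_1=1·1+0=1
→ (11, 1).  Check: 11²=121, 120·1²=120, difference 1.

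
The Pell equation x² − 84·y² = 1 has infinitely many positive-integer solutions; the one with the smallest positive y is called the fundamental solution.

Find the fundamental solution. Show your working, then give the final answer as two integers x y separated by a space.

55 6

√84 → a₀=9, period (6,18); ℓ=2 even so k=1
k=0  a_k=9  p_k/q_k = 9/1
k=1  a_k=6  p_k/q_k = 55/6
fundamental: x₁=55, y₁=6  (since 3025 − 84·36 = 1)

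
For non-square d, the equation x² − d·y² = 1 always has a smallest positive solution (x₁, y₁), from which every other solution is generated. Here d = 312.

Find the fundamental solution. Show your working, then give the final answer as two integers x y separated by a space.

[17; 1,1,1,34] for √312; ℓ=4 ⇒ convergent index 3
a_0=17:  p_0=17·1+0=17,  q_0=17·0+1=1
…
a_2=1:  p_2=1·18+17=35,  q_2=1·1+1=2
a_3=1:  p_3=1·35+18=53,  q_3=1·2+1=3
fundamental: x₁=53, y₁=3  (since 2809 − 312·9 = 1)

53 3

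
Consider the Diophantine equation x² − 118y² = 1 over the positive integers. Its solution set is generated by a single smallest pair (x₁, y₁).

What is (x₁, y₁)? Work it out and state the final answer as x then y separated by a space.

√118 = [10; 1,6,3,2,10,2,3,6,1,20, …], period ℓ=10 (even) → k=9
a_0=10:  p_0=10·1+0=10,  q_0=10·0+1=1
…
a_5=10:  p_5=10·554+239=5779,  q_5=10·51+22=532
…
a_8=6:  p_8=6·42115+12112=264802,  q_8=6·3877+1115=24377
a_9=1:  p_9=1·264802+42115=306917,  q_9=1·24377+3877=28254
→ (306917, 28254).  Check: 306917²=94198044889, 118·28254²=94198044888, difference 1.

306917 28254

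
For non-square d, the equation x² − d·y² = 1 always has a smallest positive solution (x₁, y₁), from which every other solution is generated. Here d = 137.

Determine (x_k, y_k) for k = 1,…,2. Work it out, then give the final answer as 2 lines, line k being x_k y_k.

6083073 519712
74007554246657 6322892069952

d=137: √d = [11; 1,2,2,1,1,2,2,1,22] (ℓ=9, odd), read p_17/q_17
step 0: (11, 1)  from 11·(1,0) + (0,1)
…
step 5: (199, 17)  from 1·(117,10) + (82,7)
…
step 7: (1229, 105)  from 2·(515,44) + (199,17)
…
step 10: (41341, 3532)  from 1·(39597,3383) + (1744,149)
step 11: (122279, 10447)  from 2·(41341,3532) + (39597,3383)
…
step 15: (1796332, 153471)  from 2·(694077,59299) + (408178,34873)
step 16: (4286741, 366241)  from 2·(1796332,153471) + (694077,59299)
step 17: (6083073, 519712)  from 1·(4286741,366241) + (1796332,153471)
(x₁, y₁) = (6083073, 519712);  6083073² − 137·519712² = 1 ✓
k=2:  x_2 = 6083073·6083073+137·519712·519712 = 74007554246657,  y_2 = 6083073·519712+519712·6083073 = 6322892069952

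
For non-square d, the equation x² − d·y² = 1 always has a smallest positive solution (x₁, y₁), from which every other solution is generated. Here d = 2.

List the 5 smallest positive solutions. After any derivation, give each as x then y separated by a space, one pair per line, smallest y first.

[1; 2] for √2; ℓ=1 ⇒ convergent index 1
k=0  a_k=1  p_k/q_k = 1/1
k=1  a_k=2  p_k/q_k = 3/2
fundamental: x₁=3, y₁=2  (since 9 − 2·4 = 1)
(x_2, y_2) = (3·3 + 2·2·2, 3·2 + 2·3) = (17, 12)
(x_3, y_3) = (3·17 + 2·2·12, 3·12 + 2·17) = (99, 70)
(x_4, y_4) = (3·99 + 2·2·70, 3·70 + 2·99) = (577, 408)
(x_5, y_5) = (3·577 + 2·2·408, 3·408 + 2·577) = (3363, 2378)

3 2
17 12
99 70
577 408
3363 2378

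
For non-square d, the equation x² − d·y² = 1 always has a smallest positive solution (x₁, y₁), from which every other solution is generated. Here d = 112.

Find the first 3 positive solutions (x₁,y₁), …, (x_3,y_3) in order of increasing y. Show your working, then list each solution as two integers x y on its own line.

127 12
32257 3048
8193151 774180

√112 → a₀=10, period (1,1,2,1,1,20); ℓ=6 even so k=5
step 0: (10, 1)  from 10·(1,0) + (0,1)
step 1: (11, 1)  from 1·(10,1) + (1,0)
step 2: (21, 2)  from 1·(11,1) + (10,1)
…
step 4: (74, 7)  from 1·(53,5) + (21,2)
step 5: (127, 12)  from 1·(74,7) + (53,5)
→ (127, 12).  Check: 127²=16129, 112·12²=16128, difference 1.
k=2:  x_2 = 127·127+112·12·12 = 32257,  y_2 = 127·12+12·127 = 3048
k=3:  x_3 = 127·32257+112·12·3048 = 8193151,  y_3 = 127·3048+12·32257 = 774180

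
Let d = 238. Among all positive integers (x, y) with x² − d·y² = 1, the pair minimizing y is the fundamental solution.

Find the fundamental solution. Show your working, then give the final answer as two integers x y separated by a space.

11663 756

√238 = [15; 2,2,1,14,1,2,2,30, …], period ℓ=8 (even) → k=7
i=0: a=15 ⇒ p=15, q=1
i=1: a=2 ⇒ p=31, q=2
i=2: a=2 ⇒ p=77, q=5
i=3: a=1 ⇒ p=108, q=7
…
i=6: a=2 ⇒ p=4983, q=323
i=7: a=2 ⇒ p=11663, q=756
(x₁, y₁) = (11663, 756);  11663² − 238·756² = 1 ✓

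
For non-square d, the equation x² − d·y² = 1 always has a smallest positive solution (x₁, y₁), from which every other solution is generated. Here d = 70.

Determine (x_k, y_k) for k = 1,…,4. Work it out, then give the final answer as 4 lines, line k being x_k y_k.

251 30
126001 15060
63252251 7560090
31752504001 3795150120

d=70: √d = [8; 2,1,2,1,2,16] (ℓ=6, even), read p_5/q_5
i=0: a=8 ⇒ p=8, q=1
…
i=2: a=1 ⇒ p=25, q=3
i=3: a=2 ⇒ p=67, q=8
i=4: a=1 ⇒ p=92, q=11
i=5: a=2 ⇒ p=251, q=30
(x₁, y₁) = (251, 30);  251² − 70·30² = 1 ✓
k=2:  x_2 = 251·251+70·30·30 = 126001,  y_2 = 251·30+30·251 = 15060
k=3:  x_3 = 251·126001+70·30·15060 = 63252251,  y_3 = 251·15060+30·126001 = 7560090
k=4:  x_4 = 251·63252251+70·30·7560090 = 31752504001,  y_4 = 251·7560090+30·63252251 = 3795150120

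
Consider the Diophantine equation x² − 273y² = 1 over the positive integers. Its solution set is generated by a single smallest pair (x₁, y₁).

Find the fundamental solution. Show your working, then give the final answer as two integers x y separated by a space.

727 44

d=273: √d = [16; 1,1,10,1,1,32] (ℓ=6, even), read p_5/q_5
a_0=16:  p_0=16·1+0=16,  q_0=16·0+1=1
a_1=1:  p_1=1·16+1=17,  q_1=1·1+0=1
…
a_4=1:  p_4=1·347+33=380,  q_4=1·21+2=23
a_5=1:  p_5=1·380+347=727,  q_5=1·23+21=44
(x₁, y₁) = (727, 44);  727² − 273·44² = 1 ✓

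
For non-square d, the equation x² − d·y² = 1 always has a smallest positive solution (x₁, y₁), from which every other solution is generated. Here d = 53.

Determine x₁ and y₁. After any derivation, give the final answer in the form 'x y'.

√53 → a₀=7, period (3,1,1,3,14); ℓ=5 odd so k=9
step 0: (7, 1)  from 7·(1,0) + (0,1)
…
step 8: (18557, 2549)  from 1·(10578,1453) + (7979,1096)
step 9: (66249, 9100)  from 3·(18557,2549) + (10578,1453)
fundamental: x₁=66249, y₁=9100  (since 4388930001 − 53·82810000 = 1)

66249 9100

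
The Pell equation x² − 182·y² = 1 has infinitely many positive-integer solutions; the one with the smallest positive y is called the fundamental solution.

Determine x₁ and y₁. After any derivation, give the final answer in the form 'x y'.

27 2

d=182: √d = [13; 2,26] (ℓ=2, even), read p_1/q_1
k=0  a_k=13  p_k/q_k = 13/1
k=1  a_k=2  p_k/q_k = 27/2
(x₁, y₁) = (27, 2);  27² − 182·2² = 1 ✓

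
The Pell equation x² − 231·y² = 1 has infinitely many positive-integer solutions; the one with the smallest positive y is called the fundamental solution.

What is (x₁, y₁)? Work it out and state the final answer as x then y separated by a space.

d=231: √d = [15; 5,30] (ℓ=2, even), read p_1/q_1
k=0  a_k=15  p_k/q_k = 15/1
k=1  a_k=5  p_k/q_k = 76/5
→ (76, 5).  Check: 76²=5776, 231·5²=5775, difference 1.

76 5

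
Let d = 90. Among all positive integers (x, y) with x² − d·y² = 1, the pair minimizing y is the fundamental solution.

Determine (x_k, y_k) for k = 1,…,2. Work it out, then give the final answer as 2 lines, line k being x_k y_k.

19 2
721 76

[9; 2,18] for √90; ℓ=2 ⇒ convergent index 1
a_0=9:  p_0=9·1+0=9,  q_0=9·0+1=1
a_1=2:  p_1=2·9+1=19,  q_1=2·1+0=2
fundamental: x₁=19, y₁=2  (since 361 − 90·4 = 1)
n=2: (19,2)∘(19,2) = (19·19+90·2·2, 19·2+2·19) = (721,76)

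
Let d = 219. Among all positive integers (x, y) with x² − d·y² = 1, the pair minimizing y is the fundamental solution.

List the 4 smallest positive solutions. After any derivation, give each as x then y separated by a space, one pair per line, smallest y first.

√219 = [14; 1,3,1,28, …], period ℓ=4 (even) → k=3
a_0=14:  p_0=14·1+0=14,  q_0=14·0+1=1
…
a_2=3:  p_2=3·15+14=59,  q_2=3·1+1=4
a_3=1:  p_3=1·59+15=74,  q_3=1·4+1=5
(x₁, y₁) = (74, 5);  74² − 219·5² = 1 ✓
(74+5√219)^2 = 10951 + 740√219
(74+5√219)^3 = 1620674 + 109515√219
(74+5√219)^4 = 239848801 + 16207480√219

74 5
10951 740
1620674 109515
239848801 16207480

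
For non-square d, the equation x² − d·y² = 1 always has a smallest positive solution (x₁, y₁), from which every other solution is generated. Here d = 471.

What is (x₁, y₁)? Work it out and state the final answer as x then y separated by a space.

7838695 361188

√471 → a₀=21, period (1,2,2,1,3,…,2,1,42); ℓ=14 even so k=13
a_0=21:  p_0=21·1+0=21,  q_0=21·0+1=1
…
a_2=2:  p_2=2·22+21=65,  q_2=2·1+1=3
a_3=2:  p_3=2·65+22=152,  q_3=2·3+1=7
…
a_7=14:  p_7=14·3429+803=48809,  q_7=14·158+37=2249
…
a_12=2:  p_12=2·2331742+843469=5506953,  q_12=2·107441+38865=253747
a_13=1:  p_13=1·5506953+2331742=7838695,  q_13=1·253747+107441=361188
→ (7838695, 361188).  Check: 7838695²=61445139303025, 471·361188²=61445139303024, difference 1.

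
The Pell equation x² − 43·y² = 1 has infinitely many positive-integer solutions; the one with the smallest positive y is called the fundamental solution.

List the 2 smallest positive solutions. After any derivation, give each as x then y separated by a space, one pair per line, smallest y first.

√43 → a₀=6, period (1,1,3,1,5,1,3,1,1,12); ℓ=10 even so k=9
i=0: a=6 ⇒ p=6, q=1
…
i=2: a=1 ⇒ p=13, q=2
i=3: a=3 ⇒ p=46, q=7
i=4: a=1 ⇒ p=59, q=9
i=5: a=5 ⇒ p=341, q=52
i=6: a=1 ⇒ p=400, q=61
i=7: a=3 ⇒ p=1541, q=235
i=8: a=1 ⇒ p=1941, q=296
i=9: a=1 ⇒ p=3482, q=531
(x₁, y₁) = (3482, 531);  3482² − 43·531² = 1 ✓
(3482+531√43)^2 = 24248647 + 3697884√43

3482 531
24248647 3697884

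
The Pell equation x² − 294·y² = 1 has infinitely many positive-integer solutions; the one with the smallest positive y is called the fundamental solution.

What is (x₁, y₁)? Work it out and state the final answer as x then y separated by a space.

4801 280

[17; 6,1,4,1,6,34] for √294; ℓ=6 ⇒ convergent index 5
i=0: a=17 ⇒ p=17, q=1
i=1: a=6 ⇒ p=103, q=6
i=2: a=1 ⇒ p=120, q=7
i=3: a=4 ⇒ p=583, q=34
i=4: a=1 ⇒ p=703, q=41
i=5: a=6 ⇒ p=4801, q=280
fundamental: x₁=4801, y₁=280  (since 23049601 − 294·78400 = 1)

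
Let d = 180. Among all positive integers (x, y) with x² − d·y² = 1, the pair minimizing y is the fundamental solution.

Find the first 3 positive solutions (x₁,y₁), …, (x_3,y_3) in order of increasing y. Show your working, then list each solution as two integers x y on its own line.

[13; 2,2,2,26] for √180; ℓ=4 ⇒ convergent index 3
a_0=13:  p_0=13·1+0=13,  q_0=13·0+1=1
a_1=2:  p_1=2·13+1=27,  q_1=2·1+0=2
a_2=2:  p_2=2·27+13=67,  q_2=2·2+1=5
a_3=2:  p_3=2·67+27=161,  q_3=2·5+2=12
fundamental: x₁=161, y₁=12  (since 25921 − 180·144 = 1)
(x_2, y_2) = (161·161 + 180·12·12, 161·12 + 12·161) = (51841, 3864)
(x_3, y_3) = (161·51841 + 180·12·3864, 161·3864 + 12·51841) = (16692641, 1244196)

161 12
51841 3864
16692641 1244196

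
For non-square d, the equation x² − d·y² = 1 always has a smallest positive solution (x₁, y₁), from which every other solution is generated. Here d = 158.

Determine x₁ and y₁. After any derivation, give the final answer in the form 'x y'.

[12; 1,1,3,12,3,1,1,24] for √158; ℓ=8 ⇒ convergent index 7
a_0=12:  p_0=12·1+0=12,  q_0=12·0+1=1
…
a_4=12:  p_4=12·88+25=1081,  q_4=12·7+2=86
a_5=3:  p_5=3·1081+88=3331,  q_5=3·86+7=265
a_6=1:  p_6=1·3331+1081=4412,  q_6=1·265+86=351
a_7=1:  p_7=1·4412+3331=7743,  q_7=1·351+265=616
(x₁, y₁) = (7743, 616);  7743² − 158·616² = 1 ✓

7743 616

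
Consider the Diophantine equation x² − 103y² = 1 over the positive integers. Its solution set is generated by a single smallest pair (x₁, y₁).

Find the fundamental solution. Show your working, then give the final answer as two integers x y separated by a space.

√103 → a₀=10, period (6,1,2,1,1,9,1,1,2,1,6,20); ℓ=12 even so k=11
i=0: a=10 ⇒ p=10, q=1
i=1: a=6 ⇒ p=61, q=6
i=2: a=1 ⇒ p=71, q=7
…
i=4: a=1 ⇒ p=274, q=27
i=5: a=1 ⇒ p=477, q=47
i=6: a=9 ⇒ p=4567, q=450
i=7: a=1 ⇒ p=5044, q=497
i=8: a=1 ⇒ p=9611, q=947
…
i=10: a=1 ⇒ p=33877, q=3338
i=11: a=6 ⇒ p=227528, q=22419
(x₁, y₁) = (227528, 22419);  227528² − 103·22419² = 1 ✓

227528 22419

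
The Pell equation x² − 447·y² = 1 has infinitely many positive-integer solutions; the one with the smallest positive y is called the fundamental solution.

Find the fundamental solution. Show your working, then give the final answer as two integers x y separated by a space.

√447 = [21; 7,42, …], period ℓ=2 (even) → k=1
k=0  a_k=21  p_k/q_k = 21/1
k=1  a_k=7  p_k/q_k = 148/7
→ (148, 7).  Check: 148²=21904, 447·7²=21903, difference 1.

148 7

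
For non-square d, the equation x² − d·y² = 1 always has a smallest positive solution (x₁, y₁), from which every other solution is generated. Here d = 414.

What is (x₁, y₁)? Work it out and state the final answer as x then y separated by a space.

24335 1196

[20; 2,1,7,2,7,1,2,40] for √414; ℓ=8 ⇒ convergent index 7
k=0  a_k=20  p_k/q_k = 20/1
…
k=2  a_k=1  p_k/q_k = 61/3
…
k=4  a_k=2  p_k/q_k = 997/49
k=5  a_k=7  p_k/q_k = 7447/366
k=6  a_k=1  p_k/q_k = 8444/415
k=7  a_k=2  p_k/q_k = 24335/1196
(x₁, y₁) = (24335, 1196);  24335² − 414·1196² = 1 ✓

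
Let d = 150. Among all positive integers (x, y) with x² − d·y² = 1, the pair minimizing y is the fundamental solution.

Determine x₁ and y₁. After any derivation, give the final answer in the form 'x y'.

√150 = [12; 4,24, …], period ℓ=2 (even) → k=1
a_0=12:  p_0=12·1+0=12,  q_0=12·0+1=1
a_1=4:  p_1=4·12+1=49,  q_1=4·1+0=4
(x₁, y₁) = (49, 4);  49² − 150·4² = 1 ✓

49 4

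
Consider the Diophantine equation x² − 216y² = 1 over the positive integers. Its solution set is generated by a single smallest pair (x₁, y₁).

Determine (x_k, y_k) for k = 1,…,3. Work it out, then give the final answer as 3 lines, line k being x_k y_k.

√216 = [14; 1,2,3,2,1,28, …], period ℓ=6 (even) → k=5
a_0=14:  p_0=14·1+0=14,  q_0=14·0+1=1
a_1=1:  p_1=1·14+1=15,  q_1=1·1+0=1
a_2=2:  p_2=2·15+14=44,  q_2=2·1+1=3
…
a_4=2:  p_4=2·147+44=338,  q_4=2·10+3=23
a_5=1:  p_5=1·338+147=485,  q_5=1·23+10=33
fundamental: x₁=485, y₁=33  (since 235225 − 216·1089 = 1)
(x_2, y_2) = (485·485 + 216·33·33, 485·33 + 33·485) = (470449, 32010)
(x_3, y_3) = (485·470449 + 216·33·32010, 485·32010 + 33·470449) = (456335045, 31049667)

485 33
470449 32010
456335045 31049667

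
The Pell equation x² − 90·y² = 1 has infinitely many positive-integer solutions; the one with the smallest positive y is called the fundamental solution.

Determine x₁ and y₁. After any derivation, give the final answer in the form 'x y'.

19 2

d=90: √d = [9; 2,18] (ℓ=2, even), read p_1/q_1
i=0: a=9 ⇒ p=9, q=1
i=1: a=2 ⇒ p=19, q=2
→ (19, 2).  Check: 19²=361, 90·2²=360, difference 1.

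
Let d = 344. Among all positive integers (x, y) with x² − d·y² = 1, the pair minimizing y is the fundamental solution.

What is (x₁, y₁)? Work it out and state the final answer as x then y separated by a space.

10405 561

√344 = [18; 1,1,4,1,3,1,4,1,1,36, …], period ℓ=10 (even) → k=9
step 0: (18, 1)  from 18·(1,0) + (0,1)
…
step 2: (37, 2)  from 1·(19,1) + (18,1)
…
step 8: (5694, 307)  from 1·(4711,254) + (983,53)
step 9: (10405, 561)  from 1·(5694,307) + (4711,254)
→ (10405, 561).  Check: 10405²=108264025, 344·561²=108264024, difference 1.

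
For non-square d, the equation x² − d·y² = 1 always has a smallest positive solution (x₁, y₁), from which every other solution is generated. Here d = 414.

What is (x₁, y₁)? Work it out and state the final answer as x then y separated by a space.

√414 → a₀=20, period (2,1,7,2,7,1,2,40); ℓ=8 even so k=7
step 0: (20, 1)  from 20·(1,0) + (0,1)
step 1: (41, 2)  from 2·(20,1) + (1,0)
…
step 3: (468, 23)  from 7·(61,3) + (41,2)
…
step 6: (8444, 415)  from 1·(7447,366) + (997,49)
step 7: (24335, 1196)  from 2·(8444,415) + (7447,366)
fundamental: x₁=24335, y₁=1196  (since 592192225 − 414·1430416 = 1)

24335 1196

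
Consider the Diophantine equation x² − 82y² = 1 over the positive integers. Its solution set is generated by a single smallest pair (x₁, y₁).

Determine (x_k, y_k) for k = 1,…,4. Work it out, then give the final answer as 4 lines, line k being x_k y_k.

√82 → a₀=9, period (18); ℓ=1 odd so k=1
k=0  a_k=9  p_k/q_k = 9/1
k=1  a_k=18  p_k/q_k = 163/18
fundamental: x₁=163, y₁=18  (since 26569 − 82·324 = 1)
(x_2, y_2) = (163·163 + 82·18·18, 163·18 + 18·163) = (53137, 5868)
(x_3, y_3) = (163·53137 + 82·18·5868, 163·5868 + 18·53137) = (17322499, 1912950)
(x_4, y_4) = (163·17322499 + 82·18·1912950, 163·1912950 + 18·17322499) = (5647081537, 623615832)

163 18
53137 5868
17322499 1912950
5647081537 623615832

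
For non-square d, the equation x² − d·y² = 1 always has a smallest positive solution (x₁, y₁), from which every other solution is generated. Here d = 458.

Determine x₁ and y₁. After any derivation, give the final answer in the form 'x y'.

22899 1070

√458 = [21; 2,2,42, …], period ℓ=3 (odd) → k=5
i=0: a=21 ⇒ p=21, q=1
i=1: a=2 ⇒ p=43, q=2
i=2: a=2 ⇒ p=107, q=5
…
i=4: a=2 ⇒ p=9181, q=429
i=5: a=2 ⇒ p=22899, q=1070
fundamental: x₁=22899, y₁=1070  (since 524364201 − 458·1144900 = 1)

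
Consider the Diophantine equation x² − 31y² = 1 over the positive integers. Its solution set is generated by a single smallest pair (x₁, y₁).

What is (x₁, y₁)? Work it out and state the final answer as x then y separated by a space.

1520 273

√31 = [5; 1,1,3,5,3,1,1,10, …], period ℓ=8 (even) → k=7
step 0: (5, 1)  from 5·(1,0) + (0,1)
…
step 2: (11, 2)  from 1·(6,1) + (5,1)
step 3: (39, 7)  from 3·(11,2) + (6,1)
…
step 6: (863, 155)  from 1·(657,118) + (206,37)
step 7: (1520, 273)  from 1·(863,155) + (657,118)
→ (1520, 273).  Check: 1520²=2310400, 31·273²=2310399, difference 1.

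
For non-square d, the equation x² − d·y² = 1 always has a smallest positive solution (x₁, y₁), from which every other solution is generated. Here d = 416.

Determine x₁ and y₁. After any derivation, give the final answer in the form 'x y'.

[20; 2,1,1,9,1,1,2,40] for √416; ℓ=8 ⇒ convergent index 7
i=0: a=20 ⇒ p=20, q=1
…
i=2: a=1 ⇒ p=61, q=3
i=3: a=1 ⇒ p=102, q=5
i=4: a=9 ⇒ p=979, q=48
i=5: a=1 ⇒ p=1081, q=53
i=6: a=1 ⇒ p=2060, q=101
i=7: a=2 ⇒ p=5201, q=255
(x₁, y₁) = (5201, 255);  5201² − 416·255² = 1 ✓

5201 255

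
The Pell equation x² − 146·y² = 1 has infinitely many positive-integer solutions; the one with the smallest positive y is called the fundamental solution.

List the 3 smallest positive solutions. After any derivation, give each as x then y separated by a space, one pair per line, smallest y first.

145 12
42049 3480
12194065 1009188

√146 = [12; 12,24, …], period ℓ=2 (even) → k=1
k=0  a_k=12  p_k/q_k = 12/1
k=1  a_k=12  p_k/q_k = 145/12
(x₁, y₁) = (145, 12);  145² − 146·12² = 1 ✓
(x_2, y_2) = (145·145 + 146·12·12, 145·12 + 12·145) = (42049, 3480)
(x_3, y_3) = (145·42049 + 146·12·3480, 145·3480 + 12·42049) = (12194065, 1009188)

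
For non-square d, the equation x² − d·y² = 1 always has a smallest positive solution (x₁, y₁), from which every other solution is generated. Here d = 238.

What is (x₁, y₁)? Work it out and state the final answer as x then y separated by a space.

√238 → a₀=15, period (2,2,1,14,1,2,2,30); ℓ=8 even so k=7
k=0  a_k=15  p_k/q_k = 15/1
…
k=3  a_k=1  p_k/q_k = 108/7
k=4  a_k=14  p_k/q_k = 1589/103
…
k=6  a_k=2  p_k/q_k = 4983/323
k=7  a_k=2  p_k/q_k = 11663/756
fundamental: x₁=11663, y₁=756  (since 136025569 − 238·571536 = 1)

11663 756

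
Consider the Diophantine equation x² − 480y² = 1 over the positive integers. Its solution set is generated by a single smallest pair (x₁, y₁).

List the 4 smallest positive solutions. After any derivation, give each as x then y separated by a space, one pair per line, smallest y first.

241 11
116161 5302
55989361 2555553
26986755841 1231771244

[21; 1,9,1,42] for √480; ℓ=4 ⇒ convergent index 3
k=0  a_k=21  p_k/q_k = 21/1
k=1  a_k=1  p_k/q_k = 22/1
k=2  a_k=9  p_k/q_k = 219/10
k=3  a_k=1  p_k/q_k = 241/11
→ (241, 11).  Check: 241²=58081, 480·11²=58080, difference 1.
(x_2, y_2) = (241·241 + 480·11·11, 241·11 + 11·241) = (116161, 5302)
(x_3, y_3) = (241·116161 + 480·11·5302, 241·5302 + 11·116161) = (55989361, 2555553)
(x_4, y_4) = (241·55989361 + 480·11·2555553, 241·2555553 + 11·55989361) = (26986755841, 1231771244)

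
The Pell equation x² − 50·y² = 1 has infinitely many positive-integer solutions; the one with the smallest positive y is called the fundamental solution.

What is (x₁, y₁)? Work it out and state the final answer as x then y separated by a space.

99 14

√50 = [7; 14, …], period ℓ=1 (odd) → k=1
i=0: a=7 ⇒ p=7, q=1
i=1: a=14 ⇒ p=99, q=14
→ (99, 14).  Check: 99²=9801, 50·14²=9800, difference 1.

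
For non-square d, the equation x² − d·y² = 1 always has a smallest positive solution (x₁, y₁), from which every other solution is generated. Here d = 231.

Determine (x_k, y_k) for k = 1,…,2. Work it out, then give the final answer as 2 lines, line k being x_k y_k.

76 5
11551 760

√231 → a₀=15, period (5,30); ℓ=2 even so k=1
step 0: (15, 1)  from 15·(1,0) + (0,1)
step 1: (76, 5)  from 5·(15,1) + (1,0)
(x₁, y₁) = (76, 5);  76² − 231·5² = 1 ✓
(76+5√231)^2 = 11551 + 760√231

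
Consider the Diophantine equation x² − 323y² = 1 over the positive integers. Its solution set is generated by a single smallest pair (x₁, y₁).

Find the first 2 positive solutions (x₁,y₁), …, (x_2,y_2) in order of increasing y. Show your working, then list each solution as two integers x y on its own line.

18 1
647 36

d=323: √d = [17; 1,34] (ℓ=2, even), read p_1/q_1
k=0  a_k=17  p_k/q_k = 17/1
k=1  a_k=1  p_k/q_k = 18/1
fundamental: x₁=18, y₁=1  (since 324 − 323·1 = 1)
k=2:  x_2 = 18·18+323·1·1 = 647,  y_2 = 18·1+1·18 = 36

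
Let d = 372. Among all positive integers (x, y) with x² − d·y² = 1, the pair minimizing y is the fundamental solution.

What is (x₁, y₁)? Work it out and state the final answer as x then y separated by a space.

√372 = [19; 3,2,12,2,3,38, …], period ℓ=6 (even) → k=5
k=0  a_k=19  p_k/q_k = 19/1
…
k=4  a_k=2  p_k/q_k = 3491/181
k=5  a_k=3  p_k/q_k = 12151/630
(x₁, y₁) = (12151, 630);  12151² − 372·630² = 1 ✓

12151 630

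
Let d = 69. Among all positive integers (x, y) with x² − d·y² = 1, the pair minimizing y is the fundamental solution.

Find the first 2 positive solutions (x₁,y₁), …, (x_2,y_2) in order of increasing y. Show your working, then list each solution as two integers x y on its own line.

√69 = [8; 3,3,1,4,1,3,3,16, …], period ℓ=8 (even) → k=7
k=0  a_k=8  p_k/q_k = 8/1
k=1  a_k=3  p_k/q_k = 25/3
k=2  a_k=3  p_k/q_k = 83/10
k=3  a_k=1  p_k/q_k = 108/13
…
k=5  a_k=1  p_k/q_k = 623/75
k=6  a_k=3  p_k/q_k = 2384/287
k=7  a_k=3  p_k/q_k = 7775/936
→ (7775, 936).  Check: 7775²=60450625, 69·936²=60450624, difference 1.
n=2: (7775,936)∘(7775,936) = (7775·7775+69·936·936, 7775·936+936·7775) = (120901249,14554800)

7775 936
120901249 14554800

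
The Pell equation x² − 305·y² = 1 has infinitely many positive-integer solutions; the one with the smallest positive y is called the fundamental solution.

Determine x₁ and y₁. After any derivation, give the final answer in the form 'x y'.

489 28

√305 = [17; 2,6,2,34, …], period ℓ=4 (even) → k=3
k=0  a_k=17  p_k/q_k = 17/1
…
k=2  a_k=6  p_k/q_k = 227/13
k=3  a_k=2  p_k/q_k = 489/28
(x₁, y₁) = (489, 28);  489² − 305·28² = 1 ✓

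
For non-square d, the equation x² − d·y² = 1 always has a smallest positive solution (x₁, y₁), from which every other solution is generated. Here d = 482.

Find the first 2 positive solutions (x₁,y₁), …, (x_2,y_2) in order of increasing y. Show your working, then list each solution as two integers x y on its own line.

√482 = [21; 1,20,1,42, …], period ℓ=4 (even) → k=3
i=0: a=21 ⇒ p=21, q=1
i=1: a=1 ⇒ p=22, q=1
i=2: a=20 ⇒ p=461, q=21
i=3: a=1 ⇒ p=483, q=22
→ (483, 22).  Check: 483²=233289, 482·22²=233288, difference 1.
(483+22√482)^2 = 466577 + 21252√482

483 22
466577 21252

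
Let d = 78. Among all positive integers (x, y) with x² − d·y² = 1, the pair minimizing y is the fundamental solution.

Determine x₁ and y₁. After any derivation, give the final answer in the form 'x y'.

√78 = [8; 1,4,1,16, …], period ℓ=4 (even) → k=3
a_0=8:  p_0=8·1+0=8,  q_0=8·0+1=1
…
a_2=4:  p_2=4·9+8=44,  q_2=4·1+1=5
a_3=1:  p_3=1·44+9=53,  q_3=1·5+1=6
fundamental: x₁=53, y₁=6  (since 2809 − 78·36 = 1)

53 6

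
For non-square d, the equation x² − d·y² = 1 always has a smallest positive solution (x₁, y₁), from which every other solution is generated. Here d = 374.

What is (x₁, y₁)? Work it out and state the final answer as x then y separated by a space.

[19; 2,1,18,1,2,38] for √374; ℓ=6 ⇒ convergent index 5
k=0  a_k=19  p_k/q_k = 19/1
k=1  a_k=2  p_k/q_k = 39/2
k=2  a_k=1  p_k/q_k = 58/3
k=3  a_k=18  p_k/q_k = 1083/56
k=4  a_k=1  p_k/q_k = 1141/59
k=5  a_k=2  p_k/q_k = 3365/174
fundamental: x₁=3365, y₁=174  (since 11323225 − 374·30276 = 1)

3365 174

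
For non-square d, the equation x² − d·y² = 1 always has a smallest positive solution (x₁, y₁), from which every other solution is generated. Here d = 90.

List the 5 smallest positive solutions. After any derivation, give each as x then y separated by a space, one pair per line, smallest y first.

19 2
721 76
27379 2886
1039681 109592
39480499 4161610

[9; 2,18] for √90; ℓ=2 ⇒ convergent index 1
i=0: a=9 ⇒ p=9, q=1
i=1: a=2 ⇒ p=19, q=2
(x₁, y₁) = (19, 2);  19² − 90·2² = 1 ✓
n=2: (19,2)∘(19,2) = (19·19+90·2·2, 19·2+2·19) = (721,76)
n=3: (721,76)∘(19,2) = (19·721+90·2·76, 19·76+2·721) = (27379,2886)
n=4: (27379,2886)∘(19,2) = (19·27379+90·2·2886, 19·2886+2·27379) = (1039681,109592)
n=5: (1039681,109592)∘(19,2) = (19·1039681+90·2·109592, 19·109592+2·1039681) = (39480499,4161610)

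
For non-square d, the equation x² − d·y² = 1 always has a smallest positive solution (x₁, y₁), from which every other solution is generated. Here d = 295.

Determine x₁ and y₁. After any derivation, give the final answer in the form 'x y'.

[17; 5,1,2,3,2,6,2,3,2,1,5,34] for √295; ℓ=12 ⇒ convergent index 11
a_0=17:  p_0=17·1+0=17,  q_0=17·0+1=1
…
a_2=1:  p_2=1·86+17=103,  q_2=1·5+1=6
…
a_5=2:  p_5=2·979+292=2250,  q_5=2·57+17=131
…
a_7=2:  p_7=2·14479+2250=31208,  q_7=2·843+131=1817
a_8=3:  p_8=3·31208+14479=108103,  q_8=3·1817+843=6294
a_9=2:  p_9=2·108103+31208=247414,  q_9=2·6294+1817=14405
a_10=1:  p_10=1·247414+108103=355517,  q_10=1·14405+6294=20699
a_11=5:  p_11=5·355517+247414=2024999,  q_11=5·20699+14405=117900
→ (2024999, 117900).  Check: 2024999²=4100620950001, 295·117900²=4100620950000, difference 1.

2024999 117900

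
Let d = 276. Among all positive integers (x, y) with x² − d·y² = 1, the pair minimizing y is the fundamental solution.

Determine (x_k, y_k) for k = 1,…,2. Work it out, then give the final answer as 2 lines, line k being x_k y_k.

d=276: √d = [16; 1,1,1,1,2,2,2,1,1,1,1,32] (ℓ=12, even), read p_11/q_11
k=0  a_k=16  p_k/q_k = 16/1
k=1  a_k=1  p_k/q_k = 17/1
k=2  a_k=1  p_k/q_k = 33/2
k=3  a_k=1  p_k/q_k = 50/3
k=4  a_k=1  p_k/q_k = 83/5
…
k=6  a_k=2  p_k/q_k = 515/31
k=7  a_k=2  p_k/q_k = 1246/75
k=8  a_k=1  p_k/q_k = 1761/106
…
k=10  a_k=1  p_k/q_k = 4768/287
k=11  a_k=1  p_k/q_k = 7775/468
(x₁, y₁) = (7775, 468);  7775² − 276·468² = 1 ✓
n=2: (7775,468)∘(7775,468) = (7775·7775+276·468·468, 7775·468+468·7775) = (120901249,7277400)

7775 468
120901249 7277400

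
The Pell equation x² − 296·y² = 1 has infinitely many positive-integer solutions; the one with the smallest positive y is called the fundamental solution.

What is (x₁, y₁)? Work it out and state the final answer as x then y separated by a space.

3699 215

√296 → a₀=17, period (4,1,7,1,4,34); ℓ=6 even so k=5
a_0=17:  p_0=17·1+0=17,  q_0=17·0+1=1
…
a_3=7:  p_3=7·86+69=671,  q_3=7·5+4=39
a_4=1:  p_4=1·671+86=757,  q_4=1·39+5=44
a_5=4:  p_5=4·757+671=3699,  q_5=4·44+39=215
(x₁, y₁) = (3699, 215);  3699² − 296·215² = 1 ✓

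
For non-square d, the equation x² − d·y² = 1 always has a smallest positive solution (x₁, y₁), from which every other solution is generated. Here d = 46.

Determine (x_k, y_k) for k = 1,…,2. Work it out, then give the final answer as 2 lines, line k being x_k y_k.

24335 3588
1184384449 174627960

d=46: √d = [6; 1,3,1,1,2,6,2,1,1,3,1,12] (ℓ=12, even), read p_11/q_11
i=0: a=6 ⇒ p=6, q=1
i=1: a=1 ⇒ p=7, q=1
…
i=4: a=1 ⇒ p=61, q=9
i=5: a=2 ⇒ p=156, q=23
i=6: a=6 ⇒ p=997, q=147
i=7: a=2 ⇒ p=2150, q=317
i=8: a=1 ⇒ p=3147, q=464
i=9: a=1 ⇒ p=5297, q=781
i=10: a=3 ⇒ p=19038, q=2807
i=11: a=1 ⇒ p=24335, q=3588
(x₁, y₁) = (24335, 3588);  24335² − 46·3588² = 1 ✓
n=2: (24335,3588)∘(24335,3588) = (24335·24335+46·3588·3588, 24335·3588+3588·24335) = (1184384449,174627960)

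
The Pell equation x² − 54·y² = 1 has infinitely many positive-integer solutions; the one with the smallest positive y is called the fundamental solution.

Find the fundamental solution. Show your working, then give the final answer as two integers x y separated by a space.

485 66

√54 → a₀=7, period (2,1,6,1,2,14); ℓ=6 even so k=5
step 0: (7, 1)  from 7·(1,0) + (0,1)
…
step 3: (147, 20)  from 6·(22,3) + (15,2)
step 4: (169, 23)  from 1·(147,20) + (22,3)
step 5: (485, 66)  from 2·(169,23) + (147,20)
(x₁, y₁) = (485, 66);  485² − 54·66² = 1 ✓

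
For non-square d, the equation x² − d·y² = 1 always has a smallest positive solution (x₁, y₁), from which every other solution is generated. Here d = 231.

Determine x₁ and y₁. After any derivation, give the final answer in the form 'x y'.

[15; 5,30] for √231; ℓ=2 ⇒ convergent index 1
step 0: (15, 1)  from 15·(1,0) + (0,1)
step 1: (76, 5)  from 5·(15,1) + (1,0)
→ (76, 5).  Check: 76²=5776, 231·5²=5775, difference 1.

76 5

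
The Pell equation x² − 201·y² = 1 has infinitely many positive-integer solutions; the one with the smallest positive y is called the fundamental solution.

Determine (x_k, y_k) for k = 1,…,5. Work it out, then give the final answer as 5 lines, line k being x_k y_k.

d=201: √d = [14; 5,1,1,1,2,…,1,5,28] (ℓ=14, even), read p_13/q_13
step 0: (14, 1)  from 14·(1,0) + (0,1)
step 1: (71, 5)  from 5·(14,1) + (1,0)
step 2: (85, 6)  from 1·(71,5) + (14,1)
step 3: (156, 11)  from 1·(85,6) + (71,5)
…
step 5: (638, 45)  from 2·(241,17) + (156,11)
…
step 8: (8549, 603)  from 1·(7670,541) + (879,62)
…
step 10: (33317, 2350)  from 1·(24768,1747) + (8549,603)
step 11: (58085, 4097)  from 1·(33317,2350) + (24768,1747)
step 12: (91402, 6447)  from 1·(58085,4097) + (33317,2350)
step 13: (515095, 36332)  from 5·(91402,6447) + (58085,4097)
→ (515095, 36332).  Check: 515095²=265322859025, 201·36332²=265322859024, difference 1.
n=2: (515095,36332)∘(515095,36332) = (515095·515095+201·36332·36332, 515095·36332+36332·515095) = (530645718049,37428863080)
n=3: (530645718049,37428863080)∘(515095,36332) = (515095·530645718049+201·36332·37428863080, 515095·37428863080+36332·530645718049) = (546665912276384215,38558840456348868)
n=4: (546665912276384215,38558840456348868)∘(515095,36332) = (515095·546665912276384215+201·36332·38558840456348868, 515095·38558840456348868+36332·546665912276384215) = (563169756167477608732801,39722931849688611461840)
n=5: (563169756167477608732801,39722931849688611461840)∘(515095,36332) = (515095·563169756167477608732801+201·36332·39722931849688611461840, 515095·39722931849688611461840+36332·563169756167477608732801) = (580171851105627091828167877975,40922167162192151801416600732)

515095 36332
530645718049 37428863080
546665912276384215 38558840456348868
563169756167477608732801 39722931849688611461840
580171851105627091828167877975 40922167162192151801416600732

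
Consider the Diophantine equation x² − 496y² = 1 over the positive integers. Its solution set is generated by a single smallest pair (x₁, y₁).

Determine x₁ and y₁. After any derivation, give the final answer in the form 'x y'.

4620799 207480

[22; 3,1,2,4,1,…,1,3,44] for √496; ℓ=16 ⇒ convergent index 15
a_0=22:  p_0=22·1+0=22,  q_0=22·0+1=1
a_1=3:  p_1=3·22+1=67,  q_1=3·1+0=3
a_2=1:  p_2=1·67+22=89,  q_2=1·3+1=4
a_3=2:  p_3=2·89+67=245,  q_3=2·4+3=11
a_4=4:  p_4=4·245+89=1069,  q_4=4·11+4=48
…
a_6=1:  p_6=1·1314+1069=2383,  q_6=1·59+48=107
a_7=2:  p_7=2·2383+1314=6080,  q_7=2·107+59=273
a_8=2:  p_8=2·6080+2383=14543,  q_8=2·273+107=653
a_9=2:  p_9=2·14543+6080=35166,  q_9=2·653+273=1579
a_10=1:  p_10=1·35166+14543=49709,  q_10=1·1579+653=2232
a_11=1:  p_11=1·49709+35166=84875,  q_11=1·2232+1579=3811
a_12=4:  p_12=4·84875+49709=389209,  q_12=4·3811+2232=17476
a_13=2:  p_13=2·389209+84875=863293,  q_13=2·17476+3811=38763
a_14=1:  p_14=1·863293+389209=1252502,  q_14=1·38763+17476=56239
a_15=3:  p_15=3·1252502+863293=4620799,  q_15=3·56239+38763=207480
→ (4620799, 207480).  Check: 4620799²=21351783398401, 496·207480²=21351783398400, difference 1.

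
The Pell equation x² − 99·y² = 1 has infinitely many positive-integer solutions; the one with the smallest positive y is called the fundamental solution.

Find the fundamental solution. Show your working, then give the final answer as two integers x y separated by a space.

√99 = [9; 1,18, …], period ℓ=2 (even) → k=1
k=0  a_k=9  p_k/q_k = 9/1
k=1  a_k=1  p_k/q_k = 10/1
(x₁, y₁) = (10, 1);  10² − 99·1² = 1 ✓

10 1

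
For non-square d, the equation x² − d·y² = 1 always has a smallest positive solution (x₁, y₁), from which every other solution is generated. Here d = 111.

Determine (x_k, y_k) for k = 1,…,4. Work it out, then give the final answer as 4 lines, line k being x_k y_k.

√111 → a₀=10, period (1,1,6,1,1,20); ℓ=6 even so k=5
k=0  a_k=10  p_k/q_k = 10/1
…
k=2  a_k=1  p_k/q_k = 21/2
k=3  a_k=6  p_k/q_k = 137/13
k=4  a_k=1  p_k/q_k = 158/15
k=5  a_k=1  p_k/q_k = 295/28
→ (295, 28).  Check: 295²=87025, 111·28²=87024, difference 1.
n=2: (295,28)∘(295,28) = (295·295+111·28·28, 295·28+28·295) = (174049,16520)
n=3: (174049,16520)∘(295,28) = (295·174049+111·28·16520, 295·16520+28·174049) = (102688615,9746772)
n=4: (102688615,9746772)∘(295,28) = (295·102688615+111·28·9746772, 295·9746772+28·102688615) = (60586108801,5750578960)

295 28
174049 16520
102688615 9746772
60586108801 5750578960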